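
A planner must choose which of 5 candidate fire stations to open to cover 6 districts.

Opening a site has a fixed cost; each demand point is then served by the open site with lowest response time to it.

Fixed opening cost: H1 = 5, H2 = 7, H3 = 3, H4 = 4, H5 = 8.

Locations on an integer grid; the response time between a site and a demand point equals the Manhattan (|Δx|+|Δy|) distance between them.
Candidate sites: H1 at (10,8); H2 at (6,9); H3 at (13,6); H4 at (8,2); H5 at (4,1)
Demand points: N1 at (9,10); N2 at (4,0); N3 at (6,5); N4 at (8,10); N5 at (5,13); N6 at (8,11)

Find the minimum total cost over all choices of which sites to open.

Open {H2, H5}: assign each demand point to its cheapest open site.
  N1→H2 4, N2→H5 1, N3→H2 4, N4→H2 3, N5→H2 5, N6→H2 4
  response time 21, fixed 15 → total 36.
Compare {H2, H4}: response time 26 + fixed 11 = 37.
Compare {H2}: response time 31 + fixed 7 = 38.
Compare {H2, H3, H5}: response time 21 + fixed 18 = 39.
All other subsets cost ≥ 37. Minimum total cost: 36.

36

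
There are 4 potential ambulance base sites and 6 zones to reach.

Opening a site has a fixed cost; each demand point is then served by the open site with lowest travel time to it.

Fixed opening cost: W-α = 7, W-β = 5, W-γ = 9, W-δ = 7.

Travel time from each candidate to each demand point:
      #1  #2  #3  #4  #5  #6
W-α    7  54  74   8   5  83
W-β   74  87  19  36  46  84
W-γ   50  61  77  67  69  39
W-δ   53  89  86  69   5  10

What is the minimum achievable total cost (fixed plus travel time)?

Open {W-α, W-β, W-δ}: assign each demand point to its cheapest open site.
  #1→W-α 7, #2→W-α 54, #3→W-β 19, #4→W-α 8, #5→W-α 5, #6→W-δ 10
  travel time 103, fixed 19 → total 122.
Compare {W-α, W-β, W-γ, W-δ}: travel time 103 + fixed 28 = 131.
Compare {W-α, W-β, W-γ}: travel time 132 + fixed 21 = 153.
Compare {W-α, W-δ}: travel time 158 + fixed 14 = 172.
All other subsets cost ≥ 131. Minimum total cost: 122.

122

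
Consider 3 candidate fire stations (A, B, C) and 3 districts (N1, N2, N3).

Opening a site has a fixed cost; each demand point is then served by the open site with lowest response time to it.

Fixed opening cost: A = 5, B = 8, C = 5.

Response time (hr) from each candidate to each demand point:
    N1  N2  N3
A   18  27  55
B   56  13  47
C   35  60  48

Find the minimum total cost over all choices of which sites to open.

91

Open {A, B}: assign each demand point to its cheapest open site.
  N1→A 18, N2→B 13, N3→B 47
  response time 78, fixed 13 → total 91.
Compare {A, B, C}: response time 78 + fixed 18 = 96.
Compare {A, C}: response time 93 + fixed 10 = 103.
Compare {A}: response time 100 + fixed 5 = 105.
All other subsets cost ≥ 96. Minimum total cost: 91.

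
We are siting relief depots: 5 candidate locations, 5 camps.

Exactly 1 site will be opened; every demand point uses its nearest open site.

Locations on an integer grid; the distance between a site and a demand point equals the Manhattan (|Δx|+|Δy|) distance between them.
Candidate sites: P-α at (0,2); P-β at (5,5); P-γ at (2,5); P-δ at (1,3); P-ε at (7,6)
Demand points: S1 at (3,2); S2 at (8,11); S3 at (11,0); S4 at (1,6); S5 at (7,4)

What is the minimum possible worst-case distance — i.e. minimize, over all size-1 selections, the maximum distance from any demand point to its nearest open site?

10

Open {P-ε}.
  Farthest demand point is S3 at distance 10 (to P-ε); all others are ≤ 10.
With {P-β} the worst case is 11.
With {P-γ} the worst case is 14.
No size-1 selection achieves below 10.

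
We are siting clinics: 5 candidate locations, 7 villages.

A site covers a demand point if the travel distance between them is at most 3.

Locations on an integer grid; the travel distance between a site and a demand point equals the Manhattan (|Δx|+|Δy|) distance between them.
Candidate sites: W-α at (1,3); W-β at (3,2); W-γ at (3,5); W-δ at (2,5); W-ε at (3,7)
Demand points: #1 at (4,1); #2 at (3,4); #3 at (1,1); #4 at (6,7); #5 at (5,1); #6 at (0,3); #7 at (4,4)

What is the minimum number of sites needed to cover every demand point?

3

Coverage sets (demand points within 3 of each site):
  W-α: {#2, #3, #6}
  W-β: {#1, #2, #3, #5, #7}
  W-γ: {#2, #7}
  W-δ: {#2, #7}
  W-ε: {#2, #4}
No 2 sites suffice: every size-2 union leaves at least one demand point uncovered.
But {W-α, W-β, W-ε} covers everything, so the minimum is 3.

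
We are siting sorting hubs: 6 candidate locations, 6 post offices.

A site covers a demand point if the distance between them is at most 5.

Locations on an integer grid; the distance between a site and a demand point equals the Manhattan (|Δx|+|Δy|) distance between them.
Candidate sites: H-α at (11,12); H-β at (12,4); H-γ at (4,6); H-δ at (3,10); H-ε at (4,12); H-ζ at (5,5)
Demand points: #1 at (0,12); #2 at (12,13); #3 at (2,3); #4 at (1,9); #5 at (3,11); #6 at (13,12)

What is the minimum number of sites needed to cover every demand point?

Coverage sets (demand points within 5 of each site):
  H-α: {#2, #6}
  H-β: {}
  H-γ: {#3}
  H-δ: {#1, #4, #5}
  H-ε: {#1, #5}
  H-ζ: {#3}
No 2 sites suffice: every size-2 union leaves at least one demand point uncovered.
But {H-α, H-γ, H-δ} covers everything, so the minimum is 3.

3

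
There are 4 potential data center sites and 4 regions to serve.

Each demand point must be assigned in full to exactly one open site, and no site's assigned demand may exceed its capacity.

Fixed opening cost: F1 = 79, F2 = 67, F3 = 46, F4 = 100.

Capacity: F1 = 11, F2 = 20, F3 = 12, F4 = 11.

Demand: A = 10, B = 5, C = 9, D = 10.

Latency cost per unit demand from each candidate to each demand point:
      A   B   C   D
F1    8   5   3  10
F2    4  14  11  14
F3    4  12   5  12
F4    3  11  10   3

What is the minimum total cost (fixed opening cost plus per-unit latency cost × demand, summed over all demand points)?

Open {F2, F3, F4}; cheapest assignment that respects the capacities:
  F2 (cap 20, load 15): A, B — cost 10×4 + 5×14 = 110
  F3 (cap 12, load 9): C — cost 9×5 = 45
  F4 (cap 11, load 10): D — cost 10×3 = 30
  Shipping 185, fixed 213 → total 398.
  Any other capacity-feasible assignment to {F2, F3, F4} ships for at least 185.
Compare {F1, F2, F4}: its best feasible assignment gives total 413.
Compare {F1, F2, F3, F4}: its best feasible assignment gives total 432.
Every other set of open sites that can feasibly serve all demand totals ≥ 413 even under its best assignment. Minimum: 398.

398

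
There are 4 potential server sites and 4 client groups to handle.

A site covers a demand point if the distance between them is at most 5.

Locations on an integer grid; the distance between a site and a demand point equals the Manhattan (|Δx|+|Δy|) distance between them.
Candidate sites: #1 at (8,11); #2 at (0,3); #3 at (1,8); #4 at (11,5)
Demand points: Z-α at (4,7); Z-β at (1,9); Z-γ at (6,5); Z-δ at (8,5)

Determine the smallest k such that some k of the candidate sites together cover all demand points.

Coverage sets (demand points within 5 of each site):
  #1: {}
  #2: {}
  #3: {Z-α, Z-β}
  #4: {Z-γ, Z-δ}
No single site covers all 4 demand points.
But {#3, #4} covers everything, so the minimum is 2.

2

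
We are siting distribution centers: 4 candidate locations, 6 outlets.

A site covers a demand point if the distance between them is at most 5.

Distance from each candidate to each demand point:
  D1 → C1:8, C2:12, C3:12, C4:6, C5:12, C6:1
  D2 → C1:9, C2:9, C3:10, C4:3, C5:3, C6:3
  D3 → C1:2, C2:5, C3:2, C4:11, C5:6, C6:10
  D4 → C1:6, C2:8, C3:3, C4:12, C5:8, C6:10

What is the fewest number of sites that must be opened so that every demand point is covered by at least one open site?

2

Coverage sets (demand points within 5 of each site):
  D1: {C6}
  D2: {C4, C5, C6}
  D3: {C1, C2, C3}
  D4: {C3}
No single site covers all 6 demand points.
But {D2, D3} covers everything, so the minimum is 2.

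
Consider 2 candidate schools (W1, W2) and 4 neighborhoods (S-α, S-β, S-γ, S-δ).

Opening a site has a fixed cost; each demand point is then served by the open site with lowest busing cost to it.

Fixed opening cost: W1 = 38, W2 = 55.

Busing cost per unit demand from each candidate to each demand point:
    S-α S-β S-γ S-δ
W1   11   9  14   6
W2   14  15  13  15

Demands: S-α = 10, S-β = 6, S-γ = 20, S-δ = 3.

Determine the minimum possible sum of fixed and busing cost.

500

Open {W1}: assign each demand point to its cheapest open site.
  S-α→W1 10×11=110, S-β→W1 6×9=54, S-γ→W1 20×14=280, S-δ→W1 3×6=18
  busing cost 462, fixed 38 → total 500.
Compare {W1, W2}: busing cost 442 + fixed 93 = 535.
Compare {W2}: busing cost 535 + fixed 55 = 590.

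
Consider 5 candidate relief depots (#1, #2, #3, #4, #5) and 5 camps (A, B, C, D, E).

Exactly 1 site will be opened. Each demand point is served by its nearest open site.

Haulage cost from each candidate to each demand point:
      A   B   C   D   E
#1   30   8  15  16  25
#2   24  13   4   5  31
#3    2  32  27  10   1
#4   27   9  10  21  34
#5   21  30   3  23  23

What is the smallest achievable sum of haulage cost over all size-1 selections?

72

Open {#3}.
  A→#3 2, B→#3 32, C→#3 27, D→#3 10, E→#3 1  ⇒ total 72.
Compare {#2}: total 77.
Compare {#1}: total 94.
No size-1 selection does better; minimum is 72.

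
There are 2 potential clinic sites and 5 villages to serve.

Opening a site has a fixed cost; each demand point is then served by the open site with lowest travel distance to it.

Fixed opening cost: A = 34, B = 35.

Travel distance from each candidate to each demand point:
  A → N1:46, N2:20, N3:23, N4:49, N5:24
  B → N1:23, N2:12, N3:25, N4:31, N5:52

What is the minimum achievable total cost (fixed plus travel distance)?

Open {B}: assign each demand point to its cheapest open site.
  N1→B 23, N2→B 12, N3→B 25, N4→B 31, N5→B 52
  travel distance 143, fixed 35 → total 178.
Compare {A, B}: travel distance 113 + fixed 69 = 182.
Compare {A}: travel distance 162 + fixed 34 = 196.

178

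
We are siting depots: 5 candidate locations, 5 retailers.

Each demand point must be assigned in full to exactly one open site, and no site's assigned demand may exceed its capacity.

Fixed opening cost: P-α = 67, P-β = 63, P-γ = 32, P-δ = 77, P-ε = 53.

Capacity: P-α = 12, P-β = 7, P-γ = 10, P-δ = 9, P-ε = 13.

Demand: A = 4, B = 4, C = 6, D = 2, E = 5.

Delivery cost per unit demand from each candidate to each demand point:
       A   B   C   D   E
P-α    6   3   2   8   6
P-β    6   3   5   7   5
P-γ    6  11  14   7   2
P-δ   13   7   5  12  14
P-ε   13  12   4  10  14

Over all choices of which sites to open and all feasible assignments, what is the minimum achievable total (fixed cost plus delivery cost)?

Open {P-α, P-γ}; cheapest assignment that respects the capacities:
  P-α (cap 12, load 12): B, C, D — cost 4×3 + 6×2 + 2×8 = 40
  P-γ (cap 10, load 9): A, E — cost 4×6 + 5×2 = 34
  Shipping 74, fixed 99 → total 173.
  Any other capacity-feasible assignment to {P-α, P-γ} ships for at least 74.
Compare {P-γ, P-ε}: its best feasible assignment gives total 211.
Compare {P-α, P-γ, P-ε}: its best feasible assignment gives total 226.
Every other set of open sites that can feasibly serve all demand totals ≥ 211 even under its best assignment. Minimum: 173.

173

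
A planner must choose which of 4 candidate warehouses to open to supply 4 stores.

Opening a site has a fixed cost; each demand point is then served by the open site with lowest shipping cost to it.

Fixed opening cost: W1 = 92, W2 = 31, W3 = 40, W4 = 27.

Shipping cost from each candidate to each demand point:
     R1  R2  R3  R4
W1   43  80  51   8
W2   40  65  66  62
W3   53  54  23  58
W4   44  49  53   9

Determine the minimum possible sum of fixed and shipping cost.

Open {W4}: assign each demand point to its cheapest open site.
  R1→W4 44, R2→W4 49, R3→W4 53, R4→W4 9
  shipping cost 155, fixed 27 → total 182.
Compare {W3, W4}: shipping cost 125 + fixed 67 = 192.
Compare {W2, W4}: shipping cost 151 + fixed 58 = 209.
Compare {W2, W3, W4}: shipping cost 121 + fixed 98 = 219.
All other subsets cost ≥ 192. Minimum total cost: 182.

182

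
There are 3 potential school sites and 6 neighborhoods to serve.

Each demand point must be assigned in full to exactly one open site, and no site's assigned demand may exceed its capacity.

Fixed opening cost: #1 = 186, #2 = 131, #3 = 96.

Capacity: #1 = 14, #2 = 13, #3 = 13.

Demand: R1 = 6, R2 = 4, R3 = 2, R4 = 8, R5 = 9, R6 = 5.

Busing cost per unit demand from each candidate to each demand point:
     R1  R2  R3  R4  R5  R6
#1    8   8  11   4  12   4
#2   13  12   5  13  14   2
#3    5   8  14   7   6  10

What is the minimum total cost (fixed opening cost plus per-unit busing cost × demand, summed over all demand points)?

599

Open {#1, #2, #3}; cheapest assignment that respects the capacities:
  #1 (cap 14, load 14): R1, R4 — cost 6×8 + 8×4 = 80
  #2 (cap 13, load 7): R3, R6 — cost 2×5 + 5×2 = 20
  #3 (cap 13, load 13): R2, R5 — cost 4×8 + 9×6 = 86
  Shipping 186, fixed 413 → total 599.
  Any other capacity-feasible assignment to {#1, #2, #3} ships for at least 186.
Total demand is 34 and no other set of sites has combined capacity ≥ 34, so {#1, #2, #3} is the only feasible choice of open sites. Minimum: 599.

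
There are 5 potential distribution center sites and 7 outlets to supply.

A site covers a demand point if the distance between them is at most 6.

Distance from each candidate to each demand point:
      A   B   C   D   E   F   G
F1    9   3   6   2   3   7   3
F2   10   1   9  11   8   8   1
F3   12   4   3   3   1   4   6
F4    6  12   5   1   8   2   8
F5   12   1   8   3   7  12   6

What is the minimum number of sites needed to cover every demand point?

2

Coverage sets (demand points within 6 of each site):
  F1: {B, C, D, E, G}
  F2: {B, G}
  F3: {B, C, D, E, F, G}
  F4: {A, C, D, F}
  F5: {B, D, G}
No single site covers all 7 demand points.
But {F1, F4} covers everything, so the minimum is 2.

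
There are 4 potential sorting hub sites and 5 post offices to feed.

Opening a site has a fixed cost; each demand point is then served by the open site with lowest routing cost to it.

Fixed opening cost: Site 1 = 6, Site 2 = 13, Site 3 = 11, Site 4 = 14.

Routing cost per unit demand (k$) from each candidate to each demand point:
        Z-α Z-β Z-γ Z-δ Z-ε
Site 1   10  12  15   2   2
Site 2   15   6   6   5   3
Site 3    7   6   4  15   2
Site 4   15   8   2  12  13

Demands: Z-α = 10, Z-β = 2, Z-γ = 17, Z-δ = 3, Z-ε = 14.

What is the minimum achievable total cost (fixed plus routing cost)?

181

Open {Site 1, Site 3, Site 4}: assign each demand point to its cheapest open site.
  Z-α→Site 3 10×7=70, Z-β→Site 3 2×6=12, Z-γ→Site 4 17×2=34, Z-δ→Site 1 3×2=6, Z-ε→Site 1 14×2=28
  routing cost 150, fixed 31 → total 181.
Compare {Site 1, Site 2, Site 3, Site 4}: routing cost 150 + fixed 44 = 194.
Compare {Site 2, Site 3, Site 4}: routing cost 159 + fixed 38 = 197.
Compare {Site 1, Site 3}: routing cost 184 + fixed 17 = 201.
All other subsets cost ≥ 194. Minimum total cost: 181.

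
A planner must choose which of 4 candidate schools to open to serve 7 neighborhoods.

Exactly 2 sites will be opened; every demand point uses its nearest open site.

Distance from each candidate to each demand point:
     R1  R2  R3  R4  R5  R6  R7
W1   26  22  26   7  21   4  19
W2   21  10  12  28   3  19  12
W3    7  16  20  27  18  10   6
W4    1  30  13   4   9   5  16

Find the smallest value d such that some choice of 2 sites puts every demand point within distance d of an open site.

12

Open {W2, W4}.
  Farthest demand point is R3 at distance 12 (to W2); all others are ≤ 12.
With {W3, W4} the worst case is 16.
With {W1, W3} the worst case is 20.
No size-2 selection achieves below 12.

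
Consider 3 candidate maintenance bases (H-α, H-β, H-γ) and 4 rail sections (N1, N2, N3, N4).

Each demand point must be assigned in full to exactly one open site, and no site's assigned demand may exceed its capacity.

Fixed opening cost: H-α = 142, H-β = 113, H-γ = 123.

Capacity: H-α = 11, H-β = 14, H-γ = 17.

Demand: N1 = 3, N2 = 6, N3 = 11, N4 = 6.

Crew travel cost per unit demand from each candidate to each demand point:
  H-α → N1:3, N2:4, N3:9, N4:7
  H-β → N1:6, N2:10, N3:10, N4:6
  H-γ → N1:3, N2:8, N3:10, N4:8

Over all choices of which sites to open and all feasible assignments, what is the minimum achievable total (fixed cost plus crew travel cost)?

Open {H-β, H-γ}; cheapest assignment that respects the capacities:
  H-β (cap 14, load 9): N1, N4 — cost 3×6 + 6×6 = 54
  H-γ (cap 17, load 17): N2, N3 — cost 6×8 + 11×10 = 158
  Shipping 212, fixed 236 → total 448.
  Any other capacity-feasible assignment to {H-β, H-γ} ships for at least 212.
Compare {H-α, H-γ}: its best feasible assignment gives total 456.
Compare {H-α, H-β, H-γ}: its best feasible assignment gives total 557.
Every other set of open sites that can feasibly serve all demand totals ≥ 456 even under its best assignment. Minimum: 448.

448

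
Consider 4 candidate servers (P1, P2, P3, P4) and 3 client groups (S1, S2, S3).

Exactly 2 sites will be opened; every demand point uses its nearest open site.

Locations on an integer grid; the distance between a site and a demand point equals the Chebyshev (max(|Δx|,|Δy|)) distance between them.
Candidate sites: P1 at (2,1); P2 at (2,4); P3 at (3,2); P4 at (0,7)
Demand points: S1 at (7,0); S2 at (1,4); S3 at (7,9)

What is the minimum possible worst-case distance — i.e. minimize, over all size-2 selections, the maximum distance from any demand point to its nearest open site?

Open {P1, P2}.
  Farthest demand point is S1 at distance 5 (to P1); all others are ≤ 5.
With {P2, P3} the worst case is 5.
With {P2, P4} the worst case is 5.
No size-2 selection achieves below 5.

5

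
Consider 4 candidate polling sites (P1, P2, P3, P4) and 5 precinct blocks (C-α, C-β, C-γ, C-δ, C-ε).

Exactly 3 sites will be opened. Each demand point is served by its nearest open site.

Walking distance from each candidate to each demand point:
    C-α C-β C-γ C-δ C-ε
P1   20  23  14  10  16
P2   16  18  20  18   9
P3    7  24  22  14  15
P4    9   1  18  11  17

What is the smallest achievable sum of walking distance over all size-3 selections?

43

Open {P1, P2, P4}.
  C-α→P4 9, C-β→P4 1, C-γ→P1 14, C-δ→P1 10, C-ε→P2 9  ⇒ total 43.
Compare {P2, P3, P4}: total 46.
Compare {P1, P3, P4}: total 47.
No size-3 selection does better; minimum is 43.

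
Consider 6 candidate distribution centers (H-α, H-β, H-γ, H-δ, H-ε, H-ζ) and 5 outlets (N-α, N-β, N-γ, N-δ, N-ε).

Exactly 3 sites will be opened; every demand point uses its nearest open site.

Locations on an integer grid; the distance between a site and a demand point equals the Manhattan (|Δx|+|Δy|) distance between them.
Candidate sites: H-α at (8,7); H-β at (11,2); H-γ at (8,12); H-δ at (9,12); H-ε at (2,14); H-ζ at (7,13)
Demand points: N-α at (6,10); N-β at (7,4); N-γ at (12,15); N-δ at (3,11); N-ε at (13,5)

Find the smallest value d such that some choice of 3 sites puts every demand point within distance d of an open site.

6

Open {H-β, H-γ, H-δ}.
  Farthest demand point is N-β at distance 6 (to H-β); all others are ≤ 6.
With {H-β, H-δ, H-ε} the worst case is 6.
With {H-β, H-δ, H-ζ} the worst case is 6.
No size-3 selection achieves below 6.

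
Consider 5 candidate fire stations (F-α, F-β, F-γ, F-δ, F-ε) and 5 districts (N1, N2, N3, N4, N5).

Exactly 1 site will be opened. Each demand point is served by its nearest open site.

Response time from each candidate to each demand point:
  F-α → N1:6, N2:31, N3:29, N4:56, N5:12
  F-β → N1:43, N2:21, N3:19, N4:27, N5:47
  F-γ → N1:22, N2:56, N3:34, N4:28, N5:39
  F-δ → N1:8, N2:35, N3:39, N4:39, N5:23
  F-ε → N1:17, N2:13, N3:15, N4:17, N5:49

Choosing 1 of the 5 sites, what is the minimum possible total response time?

Open {F-ε}.
  N1→F-ε 17, N2→F-ε 13, N3→F-ε 15, N4→F-ε 17, N5→F-ε 49  ⇒ total 111.
Compare {F-α}: total 134.
Compare {F-δ}: total 144.
No size-1 selection does better; minimum is 111.

111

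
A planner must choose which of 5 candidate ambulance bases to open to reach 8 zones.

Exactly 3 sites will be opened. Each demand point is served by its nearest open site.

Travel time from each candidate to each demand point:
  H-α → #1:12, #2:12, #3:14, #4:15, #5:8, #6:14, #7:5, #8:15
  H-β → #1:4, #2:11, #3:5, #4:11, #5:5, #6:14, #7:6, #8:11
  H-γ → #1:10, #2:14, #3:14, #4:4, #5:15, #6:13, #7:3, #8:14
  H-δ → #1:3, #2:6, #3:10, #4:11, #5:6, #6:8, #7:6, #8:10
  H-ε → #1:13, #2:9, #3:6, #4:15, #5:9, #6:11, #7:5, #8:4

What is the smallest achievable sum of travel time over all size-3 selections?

Open {H-γ, H-δ, H-ε}.
  #1→H-δ 3, #2→H-δ 6, #3→H-ε 6, #4→H-γ 4, #5→H-δ 6, #6→H-δ 8, #7→H-γ 3, #8→H-ε 4  ⇒ total 40.
Compare {H-β, H-γ, H-δ}: total 44.
Compare {H-β, H-γ, H-ε}: total 45.
No size-3 selection does better; minimum is 40.

40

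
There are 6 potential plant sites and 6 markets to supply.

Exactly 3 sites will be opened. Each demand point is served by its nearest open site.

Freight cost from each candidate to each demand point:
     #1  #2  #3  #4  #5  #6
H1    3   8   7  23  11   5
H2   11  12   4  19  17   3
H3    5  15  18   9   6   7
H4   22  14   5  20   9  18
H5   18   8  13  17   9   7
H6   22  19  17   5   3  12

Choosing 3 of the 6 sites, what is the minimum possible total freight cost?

26

Open {H1, H2, H6}.
  #1→H1 3, #2→H1 8, #3→H2 4, #4→H6 5, #5→H6 3, #6→H2 3  ⇒ total 26.
Compare {H1, H4, H6}: total 29.
Compare {H1, H3, H6}: total 31.
No size-3 selection does better; minimum is 26.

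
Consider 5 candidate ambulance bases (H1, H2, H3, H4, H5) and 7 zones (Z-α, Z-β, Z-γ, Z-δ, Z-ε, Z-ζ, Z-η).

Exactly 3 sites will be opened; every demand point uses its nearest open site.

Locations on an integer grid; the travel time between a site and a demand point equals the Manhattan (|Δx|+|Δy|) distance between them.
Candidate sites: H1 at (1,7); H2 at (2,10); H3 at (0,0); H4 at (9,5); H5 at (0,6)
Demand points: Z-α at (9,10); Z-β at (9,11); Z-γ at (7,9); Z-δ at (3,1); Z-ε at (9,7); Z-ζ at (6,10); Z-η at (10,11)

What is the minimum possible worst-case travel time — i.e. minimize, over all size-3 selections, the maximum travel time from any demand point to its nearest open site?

Open {H2, H3, H4}.
  Farthest demand point is Z-η at travel time 7 (to H4); all others are ≤ 7.
With {H1, H2, H4} the worst case is 8.
With {H1, H3, H4} the worst case is 8.
No size-3 selection achieves below 7.

7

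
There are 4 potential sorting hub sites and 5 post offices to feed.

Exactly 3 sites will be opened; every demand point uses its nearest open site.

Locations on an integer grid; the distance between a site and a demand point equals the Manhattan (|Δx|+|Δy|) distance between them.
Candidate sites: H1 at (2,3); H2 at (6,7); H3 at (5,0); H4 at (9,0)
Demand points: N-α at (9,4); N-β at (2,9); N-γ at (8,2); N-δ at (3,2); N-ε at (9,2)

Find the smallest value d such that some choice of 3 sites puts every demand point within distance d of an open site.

Open {H1, H2, H3}.
  Farthest demand point is N-α at distance 6 (to H2); all others are ≤ 6.
With {H1, H2, H4} the worst case is 6.
With {H1, H3, H4} the worst case is 6.
No size-3 selection achieves below 6.

6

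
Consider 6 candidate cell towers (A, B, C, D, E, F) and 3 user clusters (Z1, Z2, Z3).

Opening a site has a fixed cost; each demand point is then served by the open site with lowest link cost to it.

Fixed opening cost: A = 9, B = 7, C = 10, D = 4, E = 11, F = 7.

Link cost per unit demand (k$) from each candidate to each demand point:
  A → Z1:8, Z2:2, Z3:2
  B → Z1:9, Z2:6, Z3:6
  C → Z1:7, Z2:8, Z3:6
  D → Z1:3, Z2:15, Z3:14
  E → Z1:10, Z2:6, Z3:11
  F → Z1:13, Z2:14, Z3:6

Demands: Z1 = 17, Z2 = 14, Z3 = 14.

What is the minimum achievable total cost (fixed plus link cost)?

Open {A, D}: assign each demand point to its cheapest open site.
  Z1→D 17×3=51, Z2→A 14×2=28, Z3→A 14×2=28
  link cost 107, fixed 13 → total 120.
Compare {A, B, D}: link cost 107 + fixed 20 = 127.
Compare {A, D, F}: link cost 107 + fixed 20 = 127.
Compare {A, C, D}: link cost 107 + fixed 23 = 130.
All other subsets cost ≥ 127. Minimum total cost: 120.

120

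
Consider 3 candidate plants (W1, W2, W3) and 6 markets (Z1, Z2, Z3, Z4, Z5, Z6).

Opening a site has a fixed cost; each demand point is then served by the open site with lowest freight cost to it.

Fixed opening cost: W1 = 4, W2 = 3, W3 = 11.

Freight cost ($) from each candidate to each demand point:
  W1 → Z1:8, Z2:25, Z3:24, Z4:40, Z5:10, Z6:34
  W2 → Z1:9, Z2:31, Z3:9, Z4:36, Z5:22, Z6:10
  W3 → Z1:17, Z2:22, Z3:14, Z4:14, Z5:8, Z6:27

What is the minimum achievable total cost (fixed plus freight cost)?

86

Open {W2, W3}: assign each demand point to its cheapest open site.
  Z1→W2 9, Z2→W3 22, Z3→W2 9, Z4→W3 14, Z5→W3 8, Z6→W2 10
  freight cost 72, fixed 14 → total 86.
Compare {W1, W2, W3}: freight cost 71 + fixed 18 = 89.
Compare {W1, W2}: freight cost 98 + fixed 7 = 105.
Compare {W1, W3}: freight cost 93 + fixed 15 = 108.
All other subsets cost ≥ 89. Minimum total cost: 86.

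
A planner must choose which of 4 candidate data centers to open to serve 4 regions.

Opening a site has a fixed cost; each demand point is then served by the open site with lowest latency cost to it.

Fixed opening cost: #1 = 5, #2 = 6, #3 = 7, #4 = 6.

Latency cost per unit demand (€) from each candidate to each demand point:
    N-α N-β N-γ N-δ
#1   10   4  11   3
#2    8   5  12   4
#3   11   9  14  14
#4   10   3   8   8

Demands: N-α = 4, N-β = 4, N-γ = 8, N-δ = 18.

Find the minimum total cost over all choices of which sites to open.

Open {#1, #2, #4}: assign each demand point to its cheapest open site.
  N-α→#2 4×8=32, N-β→#4 4×3=12, N-γ→#4 8×8=64, N-δ→#1 18×3=54
  latency cost 162, fixed 17 → total 179.
Compare {#1, #4}: latency cost 170 + fixed 11 = 181.
Compare {#1, #2, #3, #4}: latency cost 162 + fixed 24 = 186.
Compare {#1, #3, #4}: latency cost 170 + fixed 18 = 188.
All other subsets cost ≥ 181. Minimum total cost: 179.

179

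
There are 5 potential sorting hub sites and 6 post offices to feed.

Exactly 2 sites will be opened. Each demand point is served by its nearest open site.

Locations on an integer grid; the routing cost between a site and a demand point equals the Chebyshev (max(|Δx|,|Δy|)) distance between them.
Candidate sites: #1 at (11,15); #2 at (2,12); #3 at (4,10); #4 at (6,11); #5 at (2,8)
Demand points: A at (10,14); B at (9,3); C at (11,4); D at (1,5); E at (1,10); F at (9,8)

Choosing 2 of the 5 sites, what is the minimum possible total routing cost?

Open {#4, #5}.
  A→#4 4, B→#5 7, C→#4 7, D→#5 3, E→#5 2, F→#4 3  ⇒ total 26.
Compare {#1, #3}: total 28.
Compare {#1, #5}: total 29.
No size-2 selection does better; minimum is 26.

26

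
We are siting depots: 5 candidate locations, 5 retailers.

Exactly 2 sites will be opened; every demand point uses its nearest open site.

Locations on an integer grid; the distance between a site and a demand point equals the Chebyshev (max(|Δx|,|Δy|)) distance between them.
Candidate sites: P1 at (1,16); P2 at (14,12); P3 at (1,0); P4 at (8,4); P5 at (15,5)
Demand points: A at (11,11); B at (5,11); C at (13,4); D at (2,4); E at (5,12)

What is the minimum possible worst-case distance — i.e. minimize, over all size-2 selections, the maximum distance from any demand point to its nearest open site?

7

Open {P1, P4}.
  Farthest demand point is A at distance 7 (to P4); all others are ≤ 7.
With {P2, P4} the worst case is 8.
With {P3, P4} the worst case is 8.
No size-2 selection achieves below 7.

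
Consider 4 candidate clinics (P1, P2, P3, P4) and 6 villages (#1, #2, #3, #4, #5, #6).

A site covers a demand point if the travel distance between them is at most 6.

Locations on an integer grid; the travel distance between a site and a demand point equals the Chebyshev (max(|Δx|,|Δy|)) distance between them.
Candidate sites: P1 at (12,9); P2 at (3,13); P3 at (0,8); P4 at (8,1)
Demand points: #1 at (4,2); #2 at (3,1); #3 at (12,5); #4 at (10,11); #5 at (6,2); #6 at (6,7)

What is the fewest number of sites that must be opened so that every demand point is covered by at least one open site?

2

Coverage sets (demand points within 6 of each site):
  P1: {#3, #4, #6}
  P2: {#6}
  P3: {#1, #5, #6}
  P4: {#1, #2, #3, #5, #6}
No single site covers all 6 demand points.
But {P1, P4} covers everything, so the minimum is 2.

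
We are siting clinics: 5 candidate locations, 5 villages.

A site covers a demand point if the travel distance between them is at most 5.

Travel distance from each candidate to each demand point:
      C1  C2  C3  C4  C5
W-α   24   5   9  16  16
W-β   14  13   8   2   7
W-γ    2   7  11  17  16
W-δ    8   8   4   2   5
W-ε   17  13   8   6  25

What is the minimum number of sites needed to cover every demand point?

Coverage sets (demand points within 5 of each site):
  W-α: {C2}
  W-β: {C4}
  W-γ: {C1}
  W-δ: {C3, C4, C5}
  W-ε: {}
No 2 sites suffice: every size-2 union leaves at least one demand point uncovered.
But {W-α, W-γ, W-δ} covers everything, so the minimum is 3.

3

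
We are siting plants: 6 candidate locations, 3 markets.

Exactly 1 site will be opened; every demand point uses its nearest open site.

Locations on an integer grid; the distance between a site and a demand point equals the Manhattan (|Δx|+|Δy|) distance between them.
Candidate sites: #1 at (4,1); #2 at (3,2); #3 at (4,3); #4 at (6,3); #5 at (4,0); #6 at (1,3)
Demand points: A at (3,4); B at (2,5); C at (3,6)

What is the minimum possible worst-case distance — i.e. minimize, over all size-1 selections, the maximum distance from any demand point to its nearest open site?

4

Open {#2}.
  Farthest demand point is B at distance 4 (to #2); all others are ≤ 4.
With {#3} the worst case is 4.
With {#6} the worst case is 5.
No size-1 selection achieves below 4.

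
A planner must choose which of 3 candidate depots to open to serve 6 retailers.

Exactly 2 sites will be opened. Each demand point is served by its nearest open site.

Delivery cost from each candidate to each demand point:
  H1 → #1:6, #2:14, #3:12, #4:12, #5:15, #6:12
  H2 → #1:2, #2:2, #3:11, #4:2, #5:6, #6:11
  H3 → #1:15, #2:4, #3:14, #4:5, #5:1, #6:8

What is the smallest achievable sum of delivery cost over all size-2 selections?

26

Open {H2, H3}.
  #1→H2 2, #2→H2 2, #3→H2 11, #4→H2 2, #5→H3 1, #6→H3 8  ⇒ total 26.
Compare {H1, H2}: total 34.
Compare {H1, H3}: total 36.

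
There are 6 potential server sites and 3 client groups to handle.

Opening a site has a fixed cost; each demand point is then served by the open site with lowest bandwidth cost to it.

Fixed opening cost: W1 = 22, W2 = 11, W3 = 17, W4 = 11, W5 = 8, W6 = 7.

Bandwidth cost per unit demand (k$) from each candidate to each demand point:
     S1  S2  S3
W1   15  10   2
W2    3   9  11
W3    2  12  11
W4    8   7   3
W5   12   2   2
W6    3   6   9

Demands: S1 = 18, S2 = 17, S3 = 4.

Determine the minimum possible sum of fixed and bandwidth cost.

Open {W3, W5}: assign each demand point to its cheapest open site.
  S1→W3 18×2=36, S2→W5 17×2=34, S3→W5 4×2=8
  bandwidth cost 78, fixed 25 → total 103.
Compare {W3, W5, W6}: bandwidth cost 78 + fixed 32 = 110.
Compare {W5, W6}: bandwidth cost 96 + fixed 15 = 111.
Compare {W2, W3, W5}: bandwidth cost 78 + fixed 36 = 114.
All other subsets cost ≥ 110. Minimum total cost: 103.

103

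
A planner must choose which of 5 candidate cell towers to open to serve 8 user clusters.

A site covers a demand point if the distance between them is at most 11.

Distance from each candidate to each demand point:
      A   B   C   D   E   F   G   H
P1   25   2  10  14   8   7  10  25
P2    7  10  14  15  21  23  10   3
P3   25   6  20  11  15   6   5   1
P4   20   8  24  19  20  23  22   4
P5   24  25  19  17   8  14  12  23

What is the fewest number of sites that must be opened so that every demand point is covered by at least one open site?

3

Coverage sets (demand points within 11 of each site):
  P1: {B, C, E, F, G}
  P2: {A, B, G, H}
  P3: {B, D, F, G, H}
  P4: {B, H}
  P5: {E}
No 2 sites suffice: every size-2 union leaves at least one demand point uncovered.
But {P1, P2, P3} covers everything, so the minimum is 3.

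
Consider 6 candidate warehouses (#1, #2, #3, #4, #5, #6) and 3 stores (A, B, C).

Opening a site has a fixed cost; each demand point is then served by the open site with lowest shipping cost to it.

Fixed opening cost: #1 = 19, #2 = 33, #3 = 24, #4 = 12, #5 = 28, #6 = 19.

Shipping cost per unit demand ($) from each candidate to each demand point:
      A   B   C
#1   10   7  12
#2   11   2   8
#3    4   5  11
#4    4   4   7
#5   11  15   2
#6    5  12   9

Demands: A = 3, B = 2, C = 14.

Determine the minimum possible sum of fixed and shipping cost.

88

Open {#4, #5}: assign each demand point to its cheapest open site.
  A→#4 3×4=12, B→#4 2×4=8, C→#5 14×2=28
  shipping cost 48, fixed 40 → total 88.
Compare {#3, #5}: shipping cost 50 + fixed 52 = 102.
Compare {#1, #4, #5}: shipping cost 48 + fixed 59 = 107.
Compare {#4, #5, #6}: shipping cost 48 + fixed 59 = 107.
All other subsets cost ≥ 102. Minimum total cost: 88.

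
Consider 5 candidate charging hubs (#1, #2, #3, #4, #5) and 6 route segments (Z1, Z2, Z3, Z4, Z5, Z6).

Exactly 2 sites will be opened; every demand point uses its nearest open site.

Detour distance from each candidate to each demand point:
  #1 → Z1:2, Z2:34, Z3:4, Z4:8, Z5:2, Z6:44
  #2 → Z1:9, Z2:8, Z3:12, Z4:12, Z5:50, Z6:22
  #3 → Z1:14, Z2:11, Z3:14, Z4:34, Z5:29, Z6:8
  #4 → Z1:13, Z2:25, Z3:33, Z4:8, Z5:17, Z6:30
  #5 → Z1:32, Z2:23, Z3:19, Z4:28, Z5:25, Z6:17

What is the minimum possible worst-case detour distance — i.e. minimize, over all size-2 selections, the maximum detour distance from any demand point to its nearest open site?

11

Open {#1, #3}.
  Farthest demand point is Z2 at detour distance 11 (to #3); all others are ≤ 11.
With {#3, #4} the worst case is 17.
With {#1, #2} the worst case is 22.
No size-2 selection achieves below 11.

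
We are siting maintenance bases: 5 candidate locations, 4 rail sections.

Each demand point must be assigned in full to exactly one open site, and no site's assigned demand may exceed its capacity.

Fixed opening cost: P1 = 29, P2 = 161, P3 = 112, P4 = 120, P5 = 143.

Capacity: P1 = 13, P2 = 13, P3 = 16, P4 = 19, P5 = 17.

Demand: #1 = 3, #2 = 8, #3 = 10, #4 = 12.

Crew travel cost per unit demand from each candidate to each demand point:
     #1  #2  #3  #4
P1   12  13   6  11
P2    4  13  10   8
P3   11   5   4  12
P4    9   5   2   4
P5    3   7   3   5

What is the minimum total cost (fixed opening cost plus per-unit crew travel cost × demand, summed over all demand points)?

Open {P4, P5}; cheapest assignment that respects the capacities:
  P4 (cap 19, load 18): #2, #3 — cost 8×5 + 10×2 = 60
  P5 (cap 17, load 15): #1, #4 — cost 3×3 + 12×5 = 69
  Shipping 129, fixed 263 → total 392.
  Any other capacity-feasible assignment to {P4, P5} ships for at least 129.
Compare {P1, P4, P5}: its best feasible assignment gives total 421.
Compare {P1, P3, P4}: its best feasible assignment gives total 436.
Every other set of open sites that can feasibly serve all demand totals ≥ 421 even under its best assignment. Minimum: 392.

392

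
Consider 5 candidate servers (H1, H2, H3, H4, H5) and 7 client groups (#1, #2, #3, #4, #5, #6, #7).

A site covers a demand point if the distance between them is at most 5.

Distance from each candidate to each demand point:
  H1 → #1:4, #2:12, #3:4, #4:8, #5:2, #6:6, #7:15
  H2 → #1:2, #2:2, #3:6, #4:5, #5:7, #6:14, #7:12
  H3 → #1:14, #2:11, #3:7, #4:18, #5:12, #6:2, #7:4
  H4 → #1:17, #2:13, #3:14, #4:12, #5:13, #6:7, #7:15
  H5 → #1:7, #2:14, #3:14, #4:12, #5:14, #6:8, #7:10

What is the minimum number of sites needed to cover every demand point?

3

Coverage sets (demand points within 5 of each site):
  H1: {#1, #3, #5}
  H2: {#1, #2, #4}
  H3: {#6, #7}
  H4: {}
  H5: {}
No 2 sites suffice: every size-2 union leaves at least one demand point uncovered.
But {H1, H2, H3} covers everything, so the minimum is 3.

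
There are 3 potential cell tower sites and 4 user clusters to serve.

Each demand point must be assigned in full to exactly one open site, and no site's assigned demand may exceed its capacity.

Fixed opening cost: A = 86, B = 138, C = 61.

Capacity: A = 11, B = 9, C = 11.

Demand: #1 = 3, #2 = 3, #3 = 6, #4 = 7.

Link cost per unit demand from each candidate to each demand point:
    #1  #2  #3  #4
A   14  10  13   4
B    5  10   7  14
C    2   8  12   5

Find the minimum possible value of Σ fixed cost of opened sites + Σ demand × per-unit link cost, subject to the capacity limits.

Open {A, C}; cheapest assignment that respects the capacities:
  A (cap 11, load 10): #2, #4 — cost 3×10 + 7×4 = 58
  C (cap 11, load 9): #1, #3 — cost 3×2 + 6×12 = 78
  Shipping 136, fixed 147 → total 283.
  Any other capacity-feasible assignment to {A, C} ships for at least 136.
Compare {B, C}: its best feasible assignment gives total 312.
Compare {A, B}: its best feasible assignment gives total 339.
Every other set of open sites that can feasibly serve all demand totals ≥ 312 even under its best assignment. Minimum: 283.

283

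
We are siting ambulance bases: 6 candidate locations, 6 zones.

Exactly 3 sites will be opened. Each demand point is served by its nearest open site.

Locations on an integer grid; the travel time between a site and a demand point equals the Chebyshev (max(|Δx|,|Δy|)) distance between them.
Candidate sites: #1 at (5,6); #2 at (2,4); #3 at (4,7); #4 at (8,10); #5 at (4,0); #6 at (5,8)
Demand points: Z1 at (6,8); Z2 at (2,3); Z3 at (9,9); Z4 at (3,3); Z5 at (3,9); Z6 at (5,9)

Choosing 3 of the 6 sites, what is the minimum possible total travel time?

7

Open {#2, #4, #6}.
  Z1→#6 1, Z2→#2 1, Z3→#4 1, Z4→#2 1, Z5→#6 2, Z6→#6 1  ⇒ total 7.
Compare {#2, #3, #4}: total 9.
Compare {#1, #2, #6}: total 10.
No size-3 selection does better; minimum is 7.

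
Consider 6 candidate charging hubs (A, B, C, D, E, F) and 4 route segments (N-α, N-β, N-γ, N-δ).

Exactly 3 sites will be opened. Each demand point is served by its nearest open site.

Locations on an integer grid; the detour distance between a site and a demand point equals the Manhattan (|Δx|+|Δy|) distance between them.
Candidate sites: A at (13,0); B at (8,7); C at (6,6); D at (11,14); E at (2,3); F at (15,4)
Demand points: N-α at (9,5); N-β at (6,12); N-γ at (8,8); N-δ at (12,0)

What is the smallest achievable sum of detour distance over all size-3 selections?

Open {A, B, C}.
  N-α→B 3, N-β→C 6, N-γ→B 1, N-δ→A 1  ⇒ total 11.
Compare {A, B, D}: total 12.
Compare {A, B, E}: total 12.
No size-3 selection does better; minimum is 11.

11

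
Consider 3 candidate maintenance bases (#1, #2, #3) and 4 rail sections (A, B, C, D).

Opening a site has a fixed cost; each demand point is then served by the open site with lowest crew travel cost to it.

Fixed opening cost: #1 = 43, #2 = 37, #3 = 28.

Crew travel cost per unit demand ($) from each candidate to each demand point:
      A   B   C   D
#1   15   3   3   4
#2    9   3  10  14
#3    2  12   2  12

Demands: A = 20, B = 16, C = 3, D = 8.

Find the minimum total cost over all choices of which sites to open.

Open {#1, #3}: assign each demand point to its cheapest open site.
  A→#3 20×2=40, B→#1 16×3=48, C→#3 3×2=6, D→#1 8×4=32
  crew travel cost 126, fixed 71 → total 197.
Compare {#1, #2, #3}: crew travel cost 126 + fixed 108 = 234.
Compare {#2, #3}: crew travel cost 190 + fixed 65 = 255.
Compare {#1, #2}: crew travel cost 269 + fixed 80 = 349.
All other subsets cost ≥ 234. Minimum total cost: 197.

197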